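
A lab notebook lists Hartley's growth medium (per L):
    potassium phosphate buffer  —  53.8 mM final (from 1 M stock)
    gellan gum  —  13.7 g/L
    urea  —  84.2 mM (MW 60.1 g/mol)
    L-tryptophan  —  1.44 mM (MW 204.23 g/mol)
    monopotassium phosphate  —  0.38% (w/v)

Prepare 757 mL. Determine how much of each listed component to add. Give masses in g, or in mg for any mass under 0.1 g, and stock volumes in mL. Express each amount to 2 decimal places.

Scale factor relative to 1 L: 0.757.
potassium phosphate buffer: dilute stock: 53.8 mM × 757 mL ÷ 1000 mM = 40.73 mL
gellan gum: 13.7 g/L × 0.757 L = 10.37 g
urea: 84.2 mmol/L × 60.1 g/mol × 0.757 L ÷ 1000 = 3.83 g
L-tryptophan: 1.44 mmol/L × 204.23 g/mol × 0.757 L ÷ 1000 = 0.22 g
monopotassium phosphate: 0.38 g per 100 mL × 757 mL ÷ 100 = 2.88 g

potassium phosphate buffer 40.73 mL; gellan gum 10.37 g; urea 3.83 g; L-tryptophan 0.22 g; monopotassium phosphate 2.88 g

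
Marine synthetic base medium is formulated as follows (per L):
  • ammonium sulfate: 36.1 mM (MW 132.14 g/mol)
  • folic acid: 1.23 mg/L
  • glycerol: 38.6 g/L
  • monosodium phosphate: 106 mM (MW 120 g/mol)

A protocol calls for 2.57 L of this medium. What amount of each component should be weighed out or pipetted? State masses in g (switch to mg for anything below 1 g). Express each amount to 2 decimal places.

ammonium sulfate 12.26 g; folic acid 3.16 mg; glycerol 99.20 g; monosodium phosphate 32.69 g

Scale factor relative to 1 L: 2.57.
ammonium sulfate: 36.1 mmol/L × 132.14 g/mol × 2.57 L ÷ 1000 = 12.26 g
folic acid: 1.23 mg/L × 2.57 L = 3.16 mg
glycerol: 38.6 g/L × 2.57 L = 99.20 g
monosodium phosphate: 106 mmol/L × 120 g/mol × 2.57 L ÷ 1000 = 32.69 g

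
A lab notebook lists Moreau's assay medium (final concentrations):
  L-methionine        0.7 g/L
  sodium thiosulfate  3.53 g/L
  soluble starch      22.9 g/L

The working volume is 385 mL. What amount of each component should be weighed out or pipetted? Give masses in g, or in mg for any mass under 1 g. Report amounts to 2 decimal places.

L-methionine 269.50 mg; sodium thiosulfate 1.36 g; soluble starch 8.82 g

Working volume: 385 mL = 0.385 L.
L-methionine: 0.7 g/L × 0.385 L = 0.2695 g = 269.50 mg
sodium thiosulfate: 3.53 g/L × 0.385 L = 1.36 g
soluble starch: 22.9 g/L × 0.385 L = 8.82 g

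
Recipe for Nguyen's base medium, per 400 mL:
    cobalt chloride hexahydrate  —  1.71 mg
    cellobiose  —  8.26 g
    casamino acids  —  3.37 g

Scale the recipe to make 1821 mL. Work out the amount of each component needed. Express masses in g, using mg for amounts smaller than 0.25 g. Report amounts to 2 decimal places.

Scale factor = 1821 mL / 400 mL = 4.5525.
cobalt chloride hexahydrate: 1.71 mg × (1821 mL / 400 mL) = 7.78 mg
cellobiose: 8.26 g × (1821 mL / 400 mL) = 37.60 g
casamino acids: 3.37 g × (1821 mL / 400 mL) = 15.34 g

cobalt chloride hexahydrate 7.78 mg; cellobiose 37.60 g; casamino acids 15.34 g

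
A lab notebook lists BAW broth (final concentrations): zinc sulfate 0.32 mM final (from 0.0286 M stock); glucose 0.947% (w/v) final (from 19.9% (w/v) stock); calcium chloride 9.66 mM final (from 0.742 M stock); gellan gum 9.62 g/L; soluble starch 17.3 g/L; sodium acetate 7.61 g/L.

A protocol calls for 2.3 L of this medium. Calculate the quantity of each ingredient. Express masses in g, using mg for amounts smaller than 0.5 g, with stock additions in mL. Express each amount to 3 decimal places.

Scale factor relative to 1 L: 2.3.
zinc sulfate: V = C2·V2/C1 = 0.32 mM × 2300 mL ÷ 28.6 mM = 25.734 mL
glucose: dilute stock: 0.947% ÷ 19.9% × 2300 mL = 109.452 mL
calcium chloride: dilute stock: 9.66 mM × 2300 mL ÷ 742 mM = 29.943 mL
gellan gum: 9.62 g/L × 2.3 L = 22.126 g
soluble starch: 17.3 g/L × 2.3 L = 39.790 g
sodium acetate: 7.61 g/L × 2.3 L = 17.503 g

zinc sulfate 25.734 mL; glucose 109.452 mL; calcium chloride 29.943 mL; gellan gum 22.126 g; soluble starch 39.790 g; sodium acetate 17.503 g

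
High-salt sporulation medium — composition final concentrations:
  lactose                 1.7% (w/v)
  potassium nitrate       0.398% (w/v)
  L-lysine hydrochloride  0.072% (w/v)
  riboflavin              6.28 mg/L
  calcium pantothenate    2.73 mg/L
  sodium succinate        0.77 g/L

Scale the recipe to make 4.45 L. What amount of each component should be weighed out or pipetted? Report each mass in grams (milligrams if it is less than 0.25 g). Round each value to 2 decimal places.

Working volume: 4.45 L.
lactose: 1.7 g per 100 mL × 4450 mL ÷ 100 = 75.65 g
potassium nitrate: 0.398% w/v = 3.98 g/L → 3.98 × 4.45 L = 17.71 g
L-lysine hydrochloride: 0.072% w/v = 0.72 g/L → 0.72 × 4.45 L = 3.20 g
riboflavin: 6.28 mg/L × 4.45 L = 27.95 mg
calcium pantothenate: 2.73 mg/L × 4.45 L = 12.15 mg
sodium succinate: 0.77 g/L × 4.45 L = 3.43 g

lactose 75.65 g; potassium nitrate 17.71 g; L-lysine hydrochloride 3.20 g; riboflavin 27.95 mg; calcium pantothenate 12.15 mg; sodium succinate 3.43 g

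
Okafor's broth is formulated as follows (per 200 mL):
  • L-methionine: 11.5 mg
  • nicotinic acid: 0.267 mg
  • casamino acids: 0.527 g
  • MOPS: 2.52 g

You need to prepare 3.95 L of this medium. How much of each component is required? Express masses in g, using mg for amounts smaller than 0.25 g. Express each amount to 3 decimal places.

Scale factor = 3950 mL / 200 mL = 19.75.
L-methionine: 11.5 mg × (3950 mL / 200 mL) = 227.125 mg
nicotinic acid: 0.267 mg × (3950 mL / 200 mL) = 5.273 mg
casamino acids: 0.527 g × (3950 mL / 200 mL) = 10.408 g
MOPS: 2.52 g × (3950 mL / 200 mL) = 49.770 g

L-methionine 227.125 mg; nicotinic acid 5.273 mg; casamino acids 10.408 g; MOPS 49.770 g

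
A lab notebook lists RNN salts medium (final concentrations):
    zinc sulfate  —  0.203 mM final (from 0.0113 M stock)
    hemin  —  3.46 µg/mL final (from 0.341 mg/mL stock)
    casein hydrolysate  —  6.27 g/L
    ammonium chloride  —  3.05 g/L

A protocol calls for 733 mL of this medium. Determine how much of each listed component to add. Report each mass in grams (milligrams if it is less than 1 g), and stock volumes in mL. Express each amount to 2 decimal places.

zinc sulfate 13.17 mL; hemin 7.44 mL; casein hydrolysate 4.60 g; ammonium chloride 2.24 g

Target volume = 733 mL = 0.733 L.
zinc sulfate: V = C2·V2/C1 = 0.203 mM × 733 mL ÷ 11.3 mM = 13.17 mL
hemin: V = C2·V2/C1 = 3.46 µg/mL × 733 mL ÷ 341 µg/mL = 7.44 mL
casein hydrolysate: 6.27 g/L × 0.733 L = 4.60 g
ammonium chloride: 3.05 g/L × 0.733 L = 2.24 g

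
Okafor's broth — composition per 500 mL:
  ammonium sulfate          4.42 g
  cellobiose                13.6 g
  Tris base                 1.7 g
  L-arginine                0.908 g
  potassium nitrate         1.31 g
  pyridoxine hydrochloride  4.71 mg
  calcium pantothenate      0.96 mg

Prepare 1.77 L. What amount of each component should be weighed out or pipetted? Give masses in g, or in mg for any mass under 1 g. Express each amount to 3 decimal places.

ammonium sulfate 15.647 g; cellobiose 48.144 g; Tris base 6.018 g; L-arginine 3.214 g; potassium nitrate 4.637 g; pyridoxine hydrochloride 16.673 mg; calcium pantothenate 3.398 mg

Scale factor = 1770 mL / 500 mL = 3.54.
ammonium sulfate: 4.42 g × (1770 mL / 500 mL) = 15.647 g
cellobiose: 13.6 g × (1770 mL / 500 mL) = 48.144 g
Tris base: 1.7 g × (1770 mL / 500 mL) = 6.018 g
L-arginine: 0.908 g × (1770 mL / 500 mL) = 3.214 g
potassium nitrate: 1.31 g × (1770 mL / 500 mL) = 4.637 g
pyridoxine hydrochloride: 4.71 mg × (1770 mL / 500 mL) = 16.673 mg
calcium pantothenate: 0.96 mg × (1770 mL / 500 mL) = 3.398 mg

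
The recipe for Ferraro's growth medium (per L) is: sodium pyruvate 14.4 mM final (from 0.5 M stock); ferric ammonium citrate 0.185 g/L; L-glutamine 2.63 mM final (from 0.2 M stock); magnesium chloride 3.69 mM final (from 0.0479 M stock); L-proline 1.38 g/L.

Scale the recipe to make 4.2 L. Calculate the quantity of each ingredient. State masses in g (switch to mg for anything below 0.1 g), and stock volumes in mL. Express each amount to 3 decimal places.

sodium pyruvate 120.960 mL; ferric ammonium citrate 0.777 g; L-glutamine 55.230 mL; magnesium chloride 323.549 mL; L-proline 5.796 g

Working volume: 4.2 L.
sodium pyruvate: dilute stock: 14.4 mM × 4200 mL ÷ 500 mM = 120.960 mL
ferric ammonium citrate: 0.185 g/L × 4.2 L = 0.777 g
L-glutamine: V = C2·V2/C1 = 2.63 mM × 4200 mL ÷ 200 mM = 55.230 mL
magnesium chloride: V = C2·V2/C1 = 3.69 mM × 4200 mL ÷ 47.9 mM = 323.549 mL
L-proline: 1.38 g/L × 4.2 L = 5.796 g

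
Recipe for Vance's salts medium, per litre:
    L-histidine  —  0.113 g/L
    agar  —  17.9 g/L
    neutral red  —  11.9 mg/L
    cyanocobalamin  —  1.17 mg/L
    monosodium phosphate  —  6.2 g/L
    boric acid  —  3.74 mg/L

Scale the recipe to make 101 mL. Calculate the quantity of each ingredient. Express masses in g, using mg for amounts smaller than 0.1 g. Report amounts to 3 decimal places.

L-histidine 11.413 mg; agar 1.808 g; neutral red 1.202 mg; cyanocobalamin 0.118 mg; monosodium phosphate 0.626 g; boric acid 0.378 mg

Scale factor relative to 1 L: 0.101.
L-histidine: 0.113 g/L × 0.101 L = 0.011413 g = 11.413 mg
agar: 17.9 g/L × 0.101 L = 1.808 g
neutral red: 11.9 mg/L × 0.101 L = 1.202 mg
cyanocobalamin: 1.17 mg/L × 0.101 L = 0.118 mg
monosodium phosphate: 6.2 g/L × 0.101 L = 0.626 g
boric acid: 3.74 mg/L × 0.101 L = 0.378 mg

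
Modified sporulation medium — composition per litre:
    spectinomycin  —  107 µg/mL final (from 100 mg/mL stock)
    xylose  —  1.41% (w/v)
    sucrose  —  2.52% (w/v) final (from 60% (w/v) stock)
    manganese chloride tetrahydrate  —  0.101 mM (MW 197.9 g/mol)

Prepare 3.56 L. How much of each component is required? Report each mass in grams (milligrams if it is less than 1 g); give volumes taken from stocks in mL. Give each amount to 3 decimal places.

spectinomycin 3.809 mL; xylose 50.196 g; sucrose 149.520 mL; manganese chloride tetrahydrate 71.157 mg

Working volume: 3.56 L.
spectinomycin: V = C2·V2/C1 = 107 µg/mL × 3560 mL ÷ 100000 µg/mL = 3.809 mL
xylose: 1.41% w/v = 14.1 g/L → 14.1 × 3.56 L = 50.196 g
sucrose: V = C2·V2/C1 = 2.52% ÷ 60% × 3560 mL = 149.520 mL
manganese chloride tetrahydrate: 0.101 mmol/L × 197.9 mg/mmol × 3.56 L = 71.157 mg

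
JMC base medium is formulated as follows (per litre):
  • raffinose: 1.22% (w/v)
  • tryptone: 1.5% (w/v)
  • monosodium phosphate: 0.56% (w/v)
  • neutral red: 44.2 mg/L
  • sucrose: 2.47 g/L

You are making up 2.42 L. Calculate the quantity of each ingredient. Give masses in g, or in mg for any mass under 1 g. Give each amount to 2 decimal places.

Scale factor relative to 1 L: 2.42.
raffinose: 1.22 g per 100 mL × 2420 mL ÷ 100 = 29.52 g
tryptone: 1.5% w/v = 15 g/L → 15 × 2.42 L = 36.30 g
monosodium phosphate: 0.56% w/v = 5.6 g/L → 5.6 × 2.42 L = 13.55 g
neutral red: 44.2 mg/L × 2.42 L = 106.96 mg
sucrose: 2.47 g/L × 2.42 L = 5.98 g

raffinose 29.52 g; tryptone 36.30 g; monosodium phosphate 13.55 g; neutral red 106.96 mg; sucrose 5.98 g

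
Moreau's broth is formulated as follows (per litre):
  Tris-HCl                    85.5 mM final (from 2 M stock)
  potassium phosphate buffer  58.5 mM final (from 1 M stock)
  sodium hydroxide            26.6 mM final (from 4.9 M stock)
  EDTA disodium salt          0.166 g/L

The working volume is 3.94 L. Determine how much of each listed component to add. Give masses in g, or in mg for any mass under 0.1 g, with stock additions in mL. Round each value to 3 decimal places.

Working volume: 3.94 L.
Tris-HCl: V = C2·V2/C1 = 85.5 mM × 3940 mL ÷ 2000 mM = 168.435 mL
potassium phosphate buffer: V = C2·V2/C1 = 58.5 mM × 3940 mL ÷ 1000 mM = 230.490 mL
sodium hydroxide: dilute stock: 26.6 mM × 3940 mL ÷ 4900 mM = 21.389 mL
EDTA disodium salt: 0.166 g/L × 3.94 L = 0.654 g

Tris-HCl 168.435 mL; potassium phosphate buffer 230.490 mL; sodium hydroxide 21.389 mL; EDTA disodium salt 0.654 g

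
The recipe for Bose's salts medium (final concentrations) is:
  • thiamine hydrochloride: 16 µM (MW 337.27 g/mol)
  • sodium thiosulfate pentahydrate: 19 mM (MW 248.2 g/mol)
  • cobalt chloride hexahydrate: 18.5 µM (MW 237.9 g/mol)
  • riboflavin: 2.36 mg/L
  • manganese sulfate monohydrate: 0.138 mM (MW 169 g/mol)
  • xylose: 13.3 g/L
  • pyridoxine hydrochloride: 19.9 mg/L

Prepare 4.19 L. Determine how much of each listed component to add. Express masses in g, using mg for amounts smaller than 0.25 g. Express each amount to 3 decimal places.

Working volume: 4.19 L.
thiamine hydrochloride: 16 µmol/L × 337.27 g/mol × 4.19 L ÷ 1000 = 22.611 mg
sodium thiosulfate pentahydrate: 19 mmol/L × 248.2 g/mol × 4.19 L ÷ 1000 = 19.759 g
cobalt chloride hexahydrate: 18.5 µmol/L × 237.9 g/mol × 4.19 L ÷ 1000 = 18.441 mg
riboflavin: 2.36 mg/L × 4.19 L = 9.888 mg
manganese sulfate monohydrate: 0.138 mmol/L × 169 mg/mmol × 4.19 L = 97.719 mg
xylose: 13.3 g/L × 4.19 L = 55.727 g
pyridoxine hydrochloride: 19.9 mg/L × 4.19 L = 83.381 mg

thiamine hydrochloride 22.611 mg; sodium thiosulfate pentahydrate 19.759 g; cobalt chloride hexahydrate 18.441 mg; riboflavin 9.888 mg; manganese sulfate monohydrate 97.719 mg; xylose 55.727 g; pyridoxine hydrochloride 83.381 mg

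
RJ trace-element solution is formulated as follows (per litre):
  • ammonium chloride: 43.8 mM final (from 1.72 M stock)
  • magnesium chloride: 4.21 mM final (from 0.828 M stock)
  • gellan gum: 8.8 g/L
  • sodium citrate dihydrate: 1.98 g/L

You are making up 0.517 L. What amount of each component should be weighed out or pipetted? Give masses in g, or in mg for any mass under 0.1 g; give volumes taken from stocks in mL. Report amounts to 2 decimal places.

ammonium chloride 13.17 mL; magnesium chloride 2.63 mL; gellan gum 4.55 g; sodium citrate dihydrate 1.02 g

Scale factor relative to 1 L: 0.517.
ammonium chloride: dilute stock: 43.8 mM × 517 mL ÷ 1720 mM = 13.17 mL
magnesium chloride: dilute stock: 4.21 mM × 517 mL ÷ 828 mM = 2.63 mL
gellan gum: 8.8 g/L × 0.517 L = 4.55 g
sodium citrate dihydrate: 1.98 g/L × 0.517 L = 1.02 g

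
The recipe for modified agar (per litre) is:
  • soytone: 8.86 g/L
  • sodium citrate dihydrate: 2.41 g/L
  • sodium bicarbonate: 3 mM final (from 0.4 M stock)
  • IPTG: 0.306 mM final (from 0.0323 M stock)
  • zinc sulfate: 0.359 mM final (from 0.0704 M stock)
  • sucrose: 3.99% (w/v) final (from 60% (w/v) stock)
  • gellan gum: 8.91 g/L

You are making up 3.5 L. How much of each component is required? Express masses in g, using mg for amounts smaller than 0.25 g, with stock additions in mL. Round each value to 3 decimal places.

soytone 31.010 g; sodium citrate dihydrate 8.435 g; sodium bicarbonate 26.250 mL; IPTG 33.158 mL; zinc sulfate 17.848 mL; sucrose 232.750 mL; gellan gum 31.185 g

Working volume: 3.5 L.
soytone: 8.86 g/L × 3.5 L = 31.010 g
sodium citrate dihydrate: 2.41 g/L × 3.5 L = 8.435 g
sodium bicarbonate: dilute stock: 3 mM × 3500 mL ÷ 400 mM = 26.250 mL
IPTG: V = C2·V2/C1 = 0.306 mM × 3500 mL ÷ 32.3 mM = 33.158 mL
zinc sulfate: dilute stock: 0.359 mM × 3500 mL ÷ 70.4 mM = 17.848 mL
sucrose: V = C2·V2/C1 = 3.99% ÷ 60% × 3500 mL = 232.750 mL
gellan gum: 8.91 g/L × 3.5 L = 31.185 g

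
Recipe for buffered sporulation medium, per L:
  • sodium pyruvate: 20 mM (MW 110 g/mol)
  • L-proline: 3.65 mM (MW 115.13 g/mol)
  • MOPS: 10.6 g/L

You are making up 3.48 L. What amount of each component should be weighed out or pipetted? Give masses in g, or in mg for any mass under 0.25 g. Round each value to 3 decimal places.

sodium pyruvate 7.656 g; L-proline 1.462 g; MOPS 36.888 g

Working volume: 3.48 L.
sodium pyruvate: 20 mmol/L × 110 g/mol × 3.48 L ÷ 1000 = 7.656 g
L-proline: 3.65 mmol/L × 115.13 g/mol × 3.48 L ÷ 1000 = 1.462 g
MOPS: 10.6 g/L × 3.48 L = 36.888 g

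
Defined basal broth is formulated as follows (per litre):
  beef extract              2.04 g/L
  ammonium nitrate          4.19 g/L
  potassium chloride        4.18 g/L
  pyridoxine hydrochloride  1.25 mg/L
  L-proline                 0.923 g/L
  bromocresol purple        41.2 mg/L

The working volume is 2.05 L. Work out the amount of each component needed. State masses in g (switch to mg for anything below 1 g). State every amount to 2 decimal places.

Working volume: 2.05 L.
beef extract: 2.04 g/L × 2.05 L = 4.18 g
ammonium nitrate: 4.19 g/L × 2.05 L = 8.59 g
potassium chloride: 4.18 g/L × 2.05 L = 8.57 g
pyridoxine hydrochloride: 1.25 mg/L × 2.05 L = 2.56 mg
L-proline: 0.923 g/L × 2.05 L = 1.89 g
bromocresol purple: 41.2 mg/L × 2.05 L = 84.46 mg

beef extract 4.18 g; ammonium nitrate 8.59 g; potassium chloride 8.57 g; pyridoxine hydrochloride 2.56 mg; L-proline 1.89 g; bromocresol purple 84.46 mg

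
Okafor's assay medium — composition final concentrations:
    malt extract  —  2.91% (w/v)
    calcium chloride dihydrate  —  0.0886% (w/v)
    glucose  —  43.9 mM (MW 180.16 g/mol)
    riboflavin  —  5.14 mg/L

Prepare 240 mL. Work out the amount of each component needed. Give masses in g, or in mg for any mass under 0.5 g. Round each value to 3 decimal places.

Target volume = 240 mL = 0.24 L.
malt extract: 2.91 g per 100 mL × 240 mL ÷ 100 = 6.984 g
calcium chloride dihydrate: 0.0886% w/v = 0.886 g/L → 0.886 × 0.24 L = 0.21264 g = 212.640 mg
glucose: 43.9 mmol/L × 180.16 g/mol × 0.24 L ÷ 1000 = 1.898 g
riboflavin: 5.14 mg/L × 0.24 L = 1.234 mg

malt extract 6.984 g; calcium chloride dihydrate 212.640 mg; glucose 1.898 g; riboflavin 1.234 mg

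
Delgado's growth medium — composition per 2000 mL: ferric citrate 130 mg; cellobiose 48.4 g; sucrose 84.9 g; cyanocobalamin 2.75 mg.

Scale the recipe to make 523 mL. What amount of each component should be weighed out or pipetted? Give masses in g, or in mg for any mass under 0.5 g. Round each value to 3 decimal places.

Ratio of target to recipe volume: 523 / 2000 = 0.2615.
ferric citrate: 130 mg × (523 mL / 2000 mL) = 33.995 mg
cellobiose: 48.4 g × (523 mL / 2000 mL) = 12.657 g
sucrose: 84.9 g × (523 mL / 2000 mL) = 22.201 g
cyanocobalamin: 2.75 mg × (523 mL / 2000 mL) = 0.719 mg

ferric citrate 33.995 mg; cellobiose 12.657 g; sucrose 22.201 g; cyanocobalamin 0.719 mg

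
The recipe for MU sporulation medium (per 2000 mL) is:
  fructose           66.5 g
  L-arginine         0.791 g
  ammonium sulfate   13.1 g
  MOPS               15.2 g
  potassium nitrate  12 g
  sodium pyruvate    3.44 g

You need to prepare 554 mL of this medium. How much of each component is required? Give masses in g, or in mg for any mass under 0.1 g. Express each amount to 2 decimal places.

Scale factor = 554 mL / 2000 mL = 0.277.
fructose: 66.5 g × (554 mL / 2000 mL) = 18.42 g
L-arginine: 0.791 g × (554 mL / 2000 mL) = 0.22 g
ammonium sulfate: 13.1 g × (554 mL / 2000 mL) = 3.63 g
MOPS: 15.2 g × (554 mL / 2000 mL) = 4.21 g
potassium nitrate: 12 g × (554 mL / 2000 mL) = 3.32 g
sodium pyruvate: 3.44 g × (554 mL / 2000 mL) = 0.95 g

fructose 18.42 g; L-arginine 0.22 g; ammonium sulfate 3.63 g; MOPS 4.21 g; potassium nitrate 3.32 g; sodium pyruvate 0.95 g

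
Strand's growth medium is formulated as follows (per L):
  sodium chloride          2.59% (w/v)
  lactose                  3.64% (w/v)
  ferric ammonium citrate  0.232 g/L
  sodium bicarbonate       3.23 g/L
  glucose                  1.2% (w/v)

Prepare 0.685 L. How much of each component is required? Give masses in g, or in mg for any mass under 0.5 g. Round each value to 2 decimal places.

sodium chloride 17.74 g; lactose 24.93 g; ferric ammonium citrate 158.92 mg; sodium bicarbonate 2.21 g; glucose 8.22 g

Scale factor relative to 1 L: 0.685.
sodium chloride: 2.59% w/v = 25.9 g/L → 25.9 × 0.685 L = 17.74 g
lactose: 3.64 g per 100 mL × 685 mL ÷ 100 = 24.93 g
ferric ammonium citrate: 0.232 g/L × 0.685 L = 0.15892 g = 158.92 mg
sodium bicarbonate: 3.23 g/L × 0.685 L = 2.21 g
glucose: 1.2% w/v = 12 g/L → 12 × 0.685 L = 8.22 g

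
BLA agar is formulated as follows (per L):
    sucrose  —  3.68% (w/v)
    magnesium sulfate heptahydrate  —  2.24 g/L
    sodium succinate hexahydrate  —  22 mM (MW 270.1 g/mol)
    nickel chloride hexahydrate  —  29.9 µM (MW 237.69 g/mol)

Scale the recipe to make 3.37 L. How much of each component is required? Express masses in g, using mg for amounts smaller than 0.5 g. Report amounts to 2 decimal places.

Scale factor relative to 1 L: 3.37.
sucrose: 3.68% w/v = 36.8 g/L → 36.8 × 3.37 L = 124.02 g
magnesium sulfate heptahydrate: 2.24 g/L × 3.37 L = 7.55 g
sodium succinate hexahydrate: 22 mmol/L × 270.1 g/mol × 3.37 L ÷ 1000 = 20.03 g
nickel chloride hexahydrate: 29.9 µmol/L × 237.69 g/mol × 3.37 L ÷ 1000 = 23.95 mg

sucrose 124.02 g; magnesium sulfate heptahydrate 7.55 g; sodium succinate hexahydrate 20.03 g; nickel chloride hexahydrate 23.95 mg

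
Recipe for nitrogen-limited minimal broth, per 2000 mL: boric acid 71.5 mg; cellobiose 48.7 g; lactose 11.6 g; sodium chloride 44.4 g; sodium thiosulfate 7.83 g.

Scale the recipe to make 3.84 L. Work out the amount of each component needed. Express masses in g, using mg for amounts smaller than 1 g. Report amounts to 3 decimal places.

Ratio of target to recipe volume: 3840 / 2000 = 1.92.
boric acid: 71.5 mg × (3840 mL / 2000 mL) = 137.280 mg
cellobiose: 48.7 g × (3840 mL / 2000 mL) = 93.504 g
lactose: 11.6 g × (3840 mL / 2000 mL) = 22.272 g
sodium chloride: 44.4 g × (3840 mL / 2000 mL) = 85.248 g
sodium thiosulfate: 7.83 g × (3840 mL / 2000 mL) = 15.034 g

boric acid 137.280 mg; cellobiose 93.504 g; lactose 22.272 g; sodium chloride 85.248 g; sodium thiosulfate 15.034 g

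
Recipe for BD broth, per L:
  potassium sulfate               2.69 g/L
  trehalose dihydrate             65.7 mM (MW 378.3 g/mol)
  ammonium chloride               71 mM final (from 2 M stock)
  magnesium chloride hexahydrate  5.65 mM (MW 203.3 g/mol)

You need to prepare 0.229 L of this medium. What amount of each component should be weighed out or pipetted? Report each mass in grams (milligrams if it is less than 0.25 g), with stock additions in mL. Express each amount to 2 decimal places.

potassium sulfate 0.62 g; trehalose dihydrate 5.69 g; ammonium chloride 8.13 mL; magnesium chloride hexahydrate 0.26 g

Working volume: 0.229 L.
potassium sulfate: 2.69 g/L × 0.229 L = 0.62 g
trehalose dihydrate: 65.7 mmol/L × 378.3 g/mol × 0.229 L ÷ 1000 = 5.69 g
ammonium chloride: V = C2·V2/C1 = 71 mM × 229 mL ÷ 2000 mM = 8.13 mL
magnesium chloride hexahydrate: 5.65 mmol/L × 203.3 g/mol × 0.229 L ÷ 1000 = 0.26 g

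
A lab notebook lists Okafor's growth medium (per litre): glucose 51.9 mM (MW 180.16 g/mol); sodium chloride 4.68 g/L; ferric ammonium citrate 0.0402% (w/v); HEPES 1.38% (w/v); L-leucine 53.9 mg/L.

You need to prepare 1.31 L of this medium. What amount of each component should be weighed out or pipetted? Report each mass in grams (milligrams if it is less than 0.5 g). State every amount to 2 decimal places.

Working volume: 1.31 L.
glucose: 51.9 mmol/L × 180.16 g/mol × 1.31 L ÷ 1000 = 12.25 g
sodium chloride: 4.68 g/L × 1.31 L = 6.13 g
ferric ammonium citrate: 0.0402 g per 100 mL × 1310 mL ÷ 100 = 0.53 g
HEPES: 1.38% w/v = 13.8 g/L → 13.8 × 1.31 L = 18.08 g
L-leucine: 53.9 mg/L × 1.31 L = 70.61 mg

glucose 12.25 g; sodium chloride 6.13 g; ferric ammonium citrate 0.53 g; HEPES 18.08 g; L-leucine 70.61 mg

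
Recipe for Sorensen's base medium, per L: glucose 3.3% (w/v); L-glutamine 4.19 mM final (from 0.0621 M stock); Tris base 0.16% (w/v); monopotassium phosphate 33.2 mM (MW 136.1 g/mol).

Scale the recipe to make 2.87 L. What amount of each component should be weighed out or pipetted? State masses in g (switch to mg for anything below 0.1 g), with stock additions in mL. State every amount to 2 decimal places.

Scale factor relative to 1 L: 2.87.
glucose: 3.3 g per 100 mL × 2870 mL ÷ 100 = 94.71 g
L-glutamine: dilute stock: 4.19 mM × 2870 mL ÷ 62.1 mM = 193.64 mL
Tris base: 0.16 g per 100 mL × 2870 mL ÷ 100 = 4.59 g
monopotassium phosphate: 33.2 mmol/L × 136.1 g/mol × 2.87 L ÷ 1000 = 12.97 g

glucose 94.71 g; L-glutamine 193.64 mL; Tris base 4.59 g; monopotassium phosphate 12.97 g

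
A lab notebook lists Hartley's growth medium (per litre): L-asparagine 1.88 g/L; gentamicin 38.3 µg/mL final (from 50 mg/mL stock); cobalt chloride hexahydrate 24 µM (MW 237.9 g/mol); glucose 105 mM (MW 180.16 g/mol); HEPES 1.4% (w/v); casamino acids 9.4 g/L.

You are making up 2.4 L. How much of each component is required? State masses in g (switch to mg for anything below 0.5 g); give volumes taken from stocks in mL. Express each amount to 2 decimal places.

Working volume: 2.4 L.
L-asparagine: 1.88 g/L × 2.4 L = 4.51 g
gentamicin: V = C2·V2/C1 = 38.3 µg/mL × 2400 mL ÷ 50000 µg/mL = 1.84 mL
cobalt chloride hexahydrate: 24 µmol/L × 237.9 g/mol × 2.4 L ÷ 1000 = 13.70 mg
glucose: 105 mmol/L × 180.16 g/mol × 2.4 L ÷ 1000 = 45.40 g
HEPES: 1.4% w/v = 14 g/L → 14 × 2.4 L = 33.60 g
casamino acids: 9.4 g/L × 2.4 L = 22.56 g

L-asparagine 4.51 g; gentamicin 1.84 mL; cobalt chloride hexahydrate 13.70 mg; glucose 45.40 g; HEPES 33.60 g; casamino acids 22.56 g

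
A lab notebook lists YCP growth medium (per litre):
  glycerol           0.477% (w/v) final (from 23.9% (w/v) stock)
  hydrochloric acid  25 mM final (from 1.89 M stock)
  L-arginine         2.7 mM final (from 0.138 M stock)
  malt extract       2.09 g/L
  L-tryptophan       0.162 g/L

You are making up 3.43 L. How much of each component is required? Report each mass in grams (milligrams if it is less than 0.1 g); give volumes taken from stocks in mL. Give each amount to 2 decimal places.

glycerol 68.46 mL; hydrochloric acid 45.37 mL; L-arginine 67.11 mL; malt extract 7.17 g; L-tryptophan 0.56 g

Working volume: 3.43 L.
glycerol: dilute stock: 0.477% ÷ 23.9% × 3430 mL = 68.46 mL
hydrochloric acid: C1V1 = C2V2 → 25 mM × 3430 mL ÷ 1890 mM = 45.37 mL
L-arginine: V = C2·V2/C1 = 2.7 mM × 3430 mL ÷ 138 mM = 67.11 mL
malt extract: 2.09 g/L × 3.43 L = 7.17 g
L-tryptophan: 0.162 g/L × 3.43 L = 0.56 g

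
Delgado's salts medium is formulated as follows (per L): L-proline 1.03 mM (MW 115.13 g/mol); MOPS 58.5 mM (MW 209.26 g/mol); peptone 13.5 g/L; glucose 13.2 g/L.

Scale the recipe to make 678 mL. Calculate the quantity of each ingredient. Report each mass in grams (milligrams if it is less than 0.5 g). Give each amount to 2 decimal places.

Scale factor relative to 1 L: 0.678.
L-proline: 1.03 mmol/L × 115.13 mg/mmol × 0.678 L = 80.40 mg
MOPS: 58.5 mmol/L × 209.26 g/mol × 0.678 L ÷ 1000 = 8.30 g
peptone: 13.5 g/L × 0.678 L = 9.15 g
glucose: 13.2 g/L × 0.678 L = 8.95 g

L-proline 80.40 mg; MOPS 8.30 g; peptone 9.15 g; glucose 8.95 g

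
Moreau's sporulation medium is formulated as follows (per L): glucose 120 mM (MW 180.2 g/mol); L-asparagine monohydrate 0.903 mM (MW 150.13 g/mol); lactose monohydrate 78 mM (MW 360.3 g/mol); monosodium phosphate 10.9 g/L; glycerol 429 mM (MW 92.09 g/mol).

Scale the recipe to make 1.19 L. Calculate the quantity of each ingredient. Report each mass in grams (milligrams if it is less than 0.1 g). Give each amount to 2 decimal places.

Working volume: 1.19 L.
glucose: 120 mmol/L × 180.2 g/mol × 1.19 L ÷ 1000 = 25.73 g
L-asparagine monohydrate: 0.903 mmol/L × 150.13 g/mol × 1.19 L ÷ 1000 = 0.16 g
lactose monohydrate: 78 mmol/L × 360.3 g/mol × 1.19 L ÷ 1000 = 33.44 g
monosodium phosphate: 10.9 g/L × 1.19 L = 12.97 g
glycerol: 429 mmol/L × 92.09 g/mol × 1.19 L ÷ 1000 = 47.01 g

glucose 25.73 g; L-asparagine monohydrate 0.16 g; lactose monohydrate 33.44 g; monosodium phosphate 12.97 g; glycerol 47.01 g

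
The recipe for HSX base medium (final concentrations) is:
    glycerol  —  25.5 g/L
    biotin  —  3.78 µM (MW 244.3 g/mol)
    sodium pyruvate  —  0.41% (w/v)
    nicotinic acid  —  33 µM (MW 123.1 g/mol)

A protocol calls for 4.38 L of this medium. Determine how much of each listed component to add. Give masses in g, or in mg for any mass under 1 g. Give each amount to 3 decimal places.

Working volume: 4.38 L.
glycerol: 25.5 g/L × 4.38 L = 111.690 g
biotin: 3.78 µmol/L × 244.3 g/mol × 4.38 L ÷ 1000 = 4.045 mg
sodium pyruvate: 0.41 g per 100 mL × 4380 mL ÷ 100 = 17.958 g
nicotinic acid: 33 µmol/L × 123.1 g/mol × 4.38 L ÷ 1000 = 17.793 mg

glycerol 111.690 g; biotin 4.045 mg; sodium pyruvate 17.958 g; nicotinic acid 17.793 mg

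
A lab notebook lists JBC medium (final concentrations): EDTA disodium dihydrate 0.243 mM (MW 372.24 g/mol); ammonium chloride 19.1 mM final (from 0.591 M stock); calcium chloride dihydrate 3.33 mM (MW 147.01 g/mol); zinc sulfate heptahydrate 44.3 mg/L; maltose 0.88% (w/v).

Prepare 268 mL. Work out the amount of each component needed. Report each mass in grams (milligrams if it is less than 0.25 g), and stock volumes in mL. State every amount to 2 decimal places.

EDTA disodium dihydrate 24.24 mg; ammonium chloride 8.66 mL; calcium chloride dihydrate 131.20 mg; zinc sulfate heptahydrate 11.87 mg; maltose 2.36 g

Target volume = 268 mL = 0.268 L.
EDTA disodium dihydrate: 0.243 mmol/L × 372.24 mg/mmol × 0.268 L = 24.24 mg
ammonium chloride: C1V1 = C2V2 → 19.1 mM × 268 mL ÷ 591 mM = 8.66 mL
calcium chloride dihydrate: 3.33 mmol/L × 147.01 mg/mmol × 0.268 L = 131.20 mg
zinc sulfate heptahydrate: 44.3 mg/L × 0.268 L = 11.87 mg
maltose: 0.88% w/v = 8.8 g/L → 8.8 × 0.268 L = 2.36 g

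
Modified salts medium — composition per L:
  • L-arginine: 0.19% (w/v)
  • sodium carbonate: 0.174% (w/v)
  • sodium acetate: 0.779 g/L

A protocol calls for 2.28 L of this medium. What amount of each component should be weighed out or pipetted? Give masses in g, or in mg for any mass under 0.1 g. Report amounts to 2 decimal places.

L-arginine 4.33 g; sodium carbonate 3.97 g; sodium acetate 1.78 g

Scale factor relative to 1 L: 2.28.
L-arginine: 0.19 g per 100 mL × 2280 mL ÷ 100 = 4.33 g
sodium carbonate: 0.174% w/v = 1.74 g/L → 1.74 × 2.28 L = 3.97 g
sodium acetate: 0.779 g/L × 2.28 L = 1.78 g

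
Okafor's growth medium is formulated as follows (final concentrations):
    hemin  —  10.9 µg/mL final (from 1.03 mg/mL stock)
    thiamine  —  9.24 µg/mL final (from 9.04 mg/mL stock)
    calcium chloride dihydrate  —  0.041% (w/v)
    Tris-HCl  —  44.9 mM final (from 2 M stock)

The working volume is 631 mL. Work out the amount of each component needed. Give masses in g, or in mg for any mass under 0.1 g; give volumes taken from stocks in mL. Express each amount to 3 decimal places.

hemin 6.678 mL; thiamine 0.645 mL; calcium chloride dihydrate 0.259 g; Tris-HCl 14.166 mL

Working volume: 631 mL = 0.631 L.
hemin: C1V1 = C2V2 → 10.9 µg/mL × 631 mL ÷ 1030 µg/mL = 6.678 mL
thiamine: dilute stock: 9.24 µg/mL × 631 mL ÷ 9040 µg/mL = 0.645 mL
calcium chloride dihydrate: 0.041% w/v = 0.41 g/L → 0.41 × 0.631 L = 0.259 g
Tris-HCl: V = C2·V2/C1 = 44.9 mM × 631 mL ÷ 2000 mM = 14.166 mL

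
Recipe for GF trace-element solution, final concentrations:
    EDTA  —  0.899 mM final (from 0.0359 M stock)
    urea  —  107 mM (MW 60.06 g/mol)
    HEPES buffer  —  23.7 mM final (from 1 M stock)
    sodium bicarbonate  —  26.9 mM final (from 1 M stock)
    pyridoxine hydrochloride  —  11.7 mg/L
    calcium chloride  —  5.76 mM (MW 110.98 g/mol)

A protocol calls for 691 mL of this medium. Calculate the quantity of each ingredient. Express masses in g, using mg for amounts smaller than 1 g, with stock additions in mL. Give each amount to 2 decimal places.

Working volume: 691 mL = 0.691 L.
EDTA: C1V1 = C2V2 → 0.899 mM × 691 mL ÷ 35.9 mM = 17.30 mL
urea: 107 mmol/L × 60.06 g/mol × 0.691 L ÷ 1000 = 4.44 g
HEPES buffer: dilute stock: 23.7 mM × 691 mL ÷ 1000 mM = 16.38 mL
sodium bicarbonate: C1V1 = C2V2 → 26.9 mM × 691 mL ÷ 1000 mM = 18.59 mL
pyridoxine hydrochloride: 11.7 mg/L × 0.691 L = 8.08 mg
calcium chloride: 5.76 mmol/L × 110.98 mg/mmol × 0.691 L = 441.72 mg

EDTA 17.30 mL; urea 4.44 g; HEPES buffer 16.38 mL; sodium bicarbonate 18.59 mL; pyridoxine hydrochloride 8.08 mg; calcium chloride 441.72 mg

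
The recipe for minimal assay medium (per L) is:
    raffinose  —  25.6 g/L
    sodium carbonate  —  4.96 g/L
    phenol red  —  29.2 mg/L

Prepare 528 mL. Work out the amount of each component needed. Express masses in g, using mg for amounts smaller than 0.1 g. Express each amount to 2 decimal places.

raffinose 13.52 g; sodium carbonate 2.62 g; phenol red 15.42 mg

Scale factor relative to 1 L: 0.528.
raffinose: 25.6 g/L × 0.528 L = 13.52 g
sodium carbonate: 4.96 g/L × 0.528 L = 2.62 g
phenol red: 29.2 mg/L × 0.528 L = 15.42 mg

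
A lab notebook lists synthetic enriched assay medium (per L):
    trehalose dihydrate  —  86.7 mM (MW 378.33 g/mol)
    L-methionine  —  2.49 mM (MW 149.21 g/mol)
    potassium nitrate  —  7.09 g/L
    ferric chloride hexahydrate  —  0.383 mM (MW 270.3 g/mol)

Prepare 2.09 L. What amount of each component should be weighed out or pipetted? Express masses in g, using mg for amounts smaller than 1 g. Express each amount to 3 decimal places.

trehalose dihydrate 68.555 g; L-methionine 776.504 mg; potassium nitrate 14.818 g; ferric chloride hexahydrate 216.367 mg

Scale factor relative to 1 L: 2.09.
trehalose dihydrate: 86.7 mmol/L × 378.33 g/mol × 2.09 L ÷ 1000 = 68.555 g
L-methionine: 2.49 mmol/L × 149.21 mg/mmol × 2.09 L = 776.504 mg
potassium nitrate: 7.09 g/L × 2.09 L = 14.818 g
ferric chloride hexahydrate: 0.383 mmol/L × 270.3 mg/mmol × 2.09 L = 216.367 mg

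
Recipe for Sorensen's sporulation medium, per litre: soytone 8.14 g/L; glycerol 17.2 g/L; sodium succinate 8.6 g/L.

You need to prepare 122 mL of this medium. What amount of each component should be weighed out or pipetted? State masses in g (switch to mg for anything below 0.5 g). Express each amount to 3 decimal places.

Target volume = 122 mL = 0.122 L.
soytone: 8.14 g/L × 0.122 L = 0.993 g
glycerol: 17.2 g/L × 0.122 L = 2.098 g
sodium succinate: 8.6 g/L × 0.122 L = 1.049 g

soytone 0.993 g; glycerol 2.098 g; sodium succinate 1.049 g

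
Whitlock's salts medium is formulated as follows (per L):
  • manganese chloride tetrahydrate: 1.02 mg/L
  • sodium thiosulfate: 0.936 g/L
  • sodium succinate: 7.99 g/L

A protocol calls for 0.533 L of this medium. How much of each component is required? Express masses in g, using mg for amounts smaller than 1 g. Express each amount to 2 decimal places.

Working volume: 0.533 L.
manganese chloride tetrahydrate: 1.02 mg/L × 0.533 L = 0.54 mg
sodium thiosulfate: 0.936 g/L × 0.533 L = 0.498888 g = 498.89 mg
sodium succinate: 7.99 g/L × 0.533 L = 4.26 g

manganese chloride tetrahydrate 0.54 mg; sodium thiosulfate 498.89 mg; sodium succinate 4.26 g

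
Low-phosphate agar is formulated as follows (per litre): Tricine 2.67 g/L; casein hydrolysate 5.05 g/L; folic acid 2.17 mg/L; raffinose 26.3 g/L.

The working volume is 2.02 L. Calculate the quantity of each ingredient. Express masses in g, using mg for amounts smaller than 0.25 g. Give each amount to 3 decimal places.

Working volume: 2.02 L.
Tricine: 2.67 g/L × 2.02 L = 5.393 g
casein hydrolysate: 5.05 g/L × 2.02 L = 10.201 g
folic acid: 2.17 mg/L × 2.02 L = 4.383 mg
raffinose: 26.3 g/L × 2.02 L = 53.126 g

Tricine 5.393 g; casein hydrolysate 10.201 g; folic acid 4.383 mg; raffinose 53.126 g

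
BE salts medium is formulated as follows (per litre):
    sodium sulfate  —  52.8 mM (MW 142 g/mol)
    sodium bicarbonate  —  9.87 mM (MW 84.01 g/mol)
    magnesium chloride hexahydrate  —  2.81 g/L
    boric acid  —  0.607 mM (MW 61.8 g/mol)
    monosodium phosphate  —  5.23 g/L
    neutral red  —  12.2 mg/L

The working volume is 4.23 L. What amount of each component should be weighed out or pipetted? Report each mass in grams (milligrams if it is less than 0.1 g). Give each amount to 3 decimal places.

sodium sulfate 31.715 g; sodium bicarbonate 3.507 g; magnesium chloride hexahydrate 11.886 g; boric acid 0.159 g; monosodium phosphate 22.123 g; neutral red 51.606 mg

Scale factor relative to 1 L: 4.23.
sodium sulfate: 52.8 mmol/L × 142 g/mol × 4.23 L ÷ 1000 = 31.715 g
sodium bicarbonate: 9.87 mmol/L × 84.01 g/mol × 4.23 L ÷ 1000 = 3.507 g
magnesium chloride hexahydrate: 2.81 g/L × 4.23 L = 11.886 g
boric acid: 0.607 mmol/L × 61.8 g/mol × 4.23 L ÷ 1000 = 0.159 g
monosodium phosphate: 5.23 g/L × 4.23 L = 22.123 g
neutral red: 12.2 mg/L × 4.23 L = 51.606 mg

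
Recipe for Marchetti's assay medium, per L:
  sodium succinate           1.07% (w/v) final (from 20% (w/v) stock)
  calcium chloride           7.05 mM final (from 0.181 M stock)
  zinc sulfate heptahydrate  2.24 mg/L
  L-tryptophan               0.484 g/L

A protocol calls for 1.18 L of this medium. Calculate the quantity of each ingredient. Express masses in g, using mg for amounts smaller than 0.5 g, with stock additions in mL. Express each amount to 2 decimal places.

sodium succinate 63.13 mL; calcium chloride 45.96 mL; zinc sulfate heptahydrate 2.64 mg; L-tryptophan 0.57 g

Working volume: 1.18 L.
sodium succinate: dilute stock: 1.07% ÷ 20% × 1180 mL = 63.13 mL
calcium chloride: dilute stock: 7.05 mM × 1180 mL ÷ 181 mM = 45.96 mL
zinc sulfate heptahydrate: 2.24 mg/L × 1.18 L = 2.64 mg
L-tryptophan: 0.484 g/L × 1.18 L = 0.57 g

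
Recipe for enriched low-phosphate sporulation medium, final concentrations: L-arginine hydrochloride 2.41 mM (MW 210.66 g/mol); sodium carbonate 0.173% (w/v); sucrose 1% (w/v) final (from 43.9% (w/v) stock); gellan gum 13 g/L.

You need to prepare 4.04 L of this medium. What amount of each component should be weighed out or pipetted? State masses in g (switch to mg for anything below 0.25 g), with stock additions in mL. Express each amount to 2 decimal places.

L-arginine hydrochloride 2.05 g; sodium carbonate 6.99 g; sucrose 92.03 mL; gellan gum 52.52 g

Scale factor relative to 1 L: 4.04.
L-arginine hydrochloride: 2.41 mmol/L × 210.66 g/mol × 4.04 L ÷ 1000 = 2.05 g
sodium carbonate: 0.173 g per 100 mL × 4040 mL ÷ 100 = 6.99 g
sucrose: C1V1 = C2V2 → 1% ÷ 43.9% × 4040 mL = 92.03 mL
gellan gum: 13 g/L × 4.04 L = 52.52 g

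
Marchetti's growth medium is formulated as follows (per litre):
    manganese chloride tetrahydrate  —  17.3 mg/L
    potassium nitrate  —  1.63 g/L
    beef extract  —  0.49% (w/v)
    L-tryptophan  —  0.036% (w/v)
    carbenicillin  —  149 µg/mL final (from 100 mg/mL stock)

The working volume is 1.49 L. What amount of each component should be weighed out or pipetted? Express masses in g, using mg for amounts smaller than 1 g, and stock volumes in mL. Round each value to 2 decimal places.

manganese chloride tetrahydrate 25.78 mg; potassium nitrate 2.43 g; beef extract 7.30 g; L-tryptophan 536.40 mg; carbenicillin 2.22 mL

Scale factor relative to 1 L: 1.49.
manganese chloride tetrahydrate: 17.3 mg/L × 1.49 L = 25.78 mg
potassium nitrate: 1.63 g/L × 1.49 L = 2.43 g
beef extract: 0.49% w/v = 4.9 g/L → 4.9 × 1.49 L = 7.30 g
L-tryptophan: 0.036 g per 100 mL × 1490 mL ÷ 100 = 0.5364 g = 536.40 mg
carbenicillin: C1V1 = C2V2 → 149 µg/mL × 1490 mL ÷ 100000 µg/mL = 2.22 mL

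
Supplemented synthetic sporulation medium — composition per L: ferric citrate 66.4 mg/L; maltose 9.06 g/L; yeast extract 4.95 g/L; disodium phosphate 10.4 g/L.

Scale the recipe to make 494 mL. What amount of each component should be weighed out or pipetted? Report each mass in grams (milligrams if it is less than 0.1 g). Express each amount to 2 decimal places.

ferric citrate 32.80 mg; maltose 4.48 g; yeast extract 2.45 g; disodium phosphate 5.14 g

Scale factor relative to 1 L: 0.494.
ferric citrate: 66.4 mg/L × 0.494 L = 32.80 mg
maltose: 9.06 g/L × 0.494 L = 4.48 g
yeast extract: 4.95 g/L × 0.494 L = 2.45 g
disodium phosphate: 10.4 g/L × 0.494 L = 5.14 g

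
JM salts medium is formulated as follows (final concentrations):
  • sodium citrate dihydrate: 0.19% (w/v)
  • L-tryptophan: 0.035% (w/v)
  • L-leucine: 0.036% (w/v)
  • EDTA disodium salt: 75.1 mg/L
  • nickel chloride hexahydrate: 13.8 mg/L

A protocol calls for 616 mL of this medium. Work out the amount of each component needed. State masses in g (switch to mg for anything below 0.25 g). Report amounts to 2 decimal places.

Working volume: 616 mL = 0.616 L.
sodium citrate dihydrate: 0.19% w/v = 1.9 g/L → 1.9 × 0.616 L = 1.17 g
L-tryptophan: 0.035 g per 100 mL × 616 mL ÷ 100 = 0.2156 g = 215.60 mg
L-leucine: 0.036 g per 100 mL × 616 mL ÷ 100 = 0.22176 g = 221.76 mg
EDTA disodium salt: 75.1 mg/L × 0.616 L = 46.26 mg
nickel chloride hexahydrate: 13.8 mg/L × 0.616 L = 8.50 mg

sodium citrate dihydrate 1.17 g; L-tryptophan 215.60 mg; L-leucine 221.76 mg; EDTA disodium salt 46.26 mg; nickel chloride hexahydrate 8.50 mg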